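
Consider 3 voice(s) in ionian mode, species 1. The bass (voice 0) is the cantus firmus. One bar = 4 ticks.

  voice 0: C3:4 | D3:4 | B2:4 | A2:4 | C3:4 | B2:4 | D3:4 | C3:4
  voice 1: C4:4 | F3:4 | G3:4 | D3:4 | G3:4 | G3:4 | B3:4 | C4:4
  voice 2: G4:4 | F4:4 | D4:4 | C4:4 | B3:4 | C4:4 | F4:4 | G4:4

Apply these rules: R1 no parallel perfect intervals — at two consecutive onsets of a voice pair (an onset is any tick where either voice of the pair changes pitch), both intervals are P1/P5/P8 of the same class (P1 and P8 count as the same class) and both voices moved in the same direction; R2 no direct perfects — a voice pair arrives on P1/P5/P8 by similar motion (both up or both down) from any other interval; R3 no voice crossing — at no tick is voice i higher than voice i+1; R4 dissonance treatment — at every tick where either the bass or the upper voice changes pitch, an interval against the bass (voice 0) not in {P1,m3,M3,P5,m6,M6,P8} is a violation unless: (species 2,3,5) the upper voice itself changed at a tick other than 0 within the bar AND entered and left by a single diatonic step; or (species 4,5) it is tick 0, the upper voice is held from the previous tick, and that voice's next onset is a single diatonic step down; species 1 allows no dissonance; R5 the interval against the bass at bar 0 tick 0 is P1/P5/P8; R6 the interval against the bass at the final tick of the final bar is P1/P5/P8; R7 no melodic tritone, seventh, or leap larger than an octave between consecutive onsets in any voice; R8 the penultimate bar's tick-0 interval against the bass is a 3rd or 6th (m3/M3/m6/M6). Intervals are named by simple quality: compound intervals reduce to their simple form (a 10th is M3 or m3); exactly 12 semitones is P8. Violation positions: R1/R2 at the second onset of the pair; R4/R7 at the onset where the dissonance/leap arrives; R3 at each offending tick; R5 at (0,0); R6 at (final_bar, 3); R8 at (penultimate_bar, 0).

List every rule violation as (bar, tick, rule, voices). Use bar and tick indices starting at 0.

bar 0: v0=C3 v1=C4 v2=G4 downbeat P5
bar 1: v0=D3 v1=F3 v2=F4 downbeat m3
bar 2: v0=B2 v1=G3 v2=D4 downbeat m3
bar 3: v0=A2 v1=D3 v2=C4 downbeat m3
bar 4: v0=C3 v1=G3 v2=B3 downbeat M7
bar 5: v0=B2 v1=G3 v2=C4 downbeat m2
bar 6: v0=D3 v1=B3 v2=F4 downbeat m3
bar 7: v0=C3 v1=C4 v2=G4 downbeat P5
  -> R2 @ bar 1 tick 0 v(1, 2): C4/G4 P5 -> F3/F4 P8 similar
  -> R4 @ bar 3 tick 0 v(0, 1): A2/D3 P4 untreated
  -> R2 @ bar 4 tick 0 v(0, 1): A2/D3 P4 -> C3/G3 P5 similar
  -> R4 @ bar 4 tick 0 v(0, 2): C3/B3 M7 untreated
  -> R4 @ bar 5 tick 0 v(0, 2): B2/C4 m2 untreated
  -> R2 @ bar 7 tick 0 v(1, 2): B3/F4 TT -> C4/G4 P5 similar

(1, 0, R2, (1, 2))
(3, 0, R4, (0, 1))
(4, 0, R2, (0, 1))
(4, 0, R4, (0, 2))
(5, 0, R4, (0, 2))
(7, 0, R2, (1, 2))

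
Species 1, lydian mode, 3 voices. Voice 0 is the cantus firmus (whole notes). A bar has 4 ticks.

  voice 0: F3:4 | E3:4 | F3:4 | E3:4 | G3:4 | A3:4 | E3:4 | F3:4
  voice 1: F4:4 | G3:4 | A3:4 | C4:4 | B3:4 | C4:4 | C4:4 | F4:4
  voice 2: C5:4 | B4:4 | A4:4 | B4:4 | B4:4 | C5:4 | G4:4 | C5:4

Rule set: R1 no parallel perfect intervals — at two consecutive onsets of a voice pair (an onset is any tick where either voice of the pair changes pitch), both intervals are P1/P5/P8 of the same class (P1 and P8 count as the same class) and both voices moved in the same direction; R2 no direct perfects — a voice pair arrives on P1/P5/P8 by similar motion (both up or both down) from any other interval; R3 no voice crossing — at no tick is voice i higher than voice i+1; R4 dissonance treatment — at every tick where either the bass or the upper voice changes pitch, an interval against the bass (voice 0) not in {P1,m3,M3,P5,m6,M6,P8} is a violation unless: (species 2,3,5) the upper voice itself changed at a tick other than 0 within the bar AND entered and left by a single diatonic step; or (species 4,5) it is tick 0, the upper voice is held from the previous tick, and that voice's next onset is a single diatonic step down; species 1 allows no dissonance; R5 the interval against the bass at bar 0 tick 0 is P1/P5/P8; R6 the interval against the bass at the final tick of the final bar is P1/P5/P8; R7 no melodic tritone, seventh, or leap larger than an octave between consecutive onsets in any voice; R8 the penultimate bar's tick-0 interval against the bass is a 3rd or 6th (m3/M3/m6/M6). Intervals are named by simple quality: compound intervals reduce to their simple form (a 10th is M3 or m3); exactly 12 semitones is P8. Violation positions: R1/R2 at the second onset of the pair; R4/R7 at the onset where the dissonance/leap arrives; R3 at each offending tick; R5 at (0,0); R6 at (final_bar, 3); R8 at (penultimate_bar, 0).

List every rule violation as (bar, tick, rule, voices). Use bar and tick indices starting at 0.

(1, 0, R1, (0, 2))
(1, 0, R7, (1,))
(5, 0, R1, (1, 2))
(7, 0, R1, (1, 2))
(7, 0, R2, (0, 1))
(7, 0, R2, (0, 2))

bar 0: v0=F3 v1=F4 v2=C5 downbeat P5
bar 1: v0=E3 v1=G3 v2=B4 downbeat P5
bar 2: v0=F3 v1=A3 v2=A4 downbeat M3
bar 3: v0=E3 v1=C4 v2=B4 downbeat P5
bar 4: v0=G3 v1=B3 v2=B4 downbeat M3
bar 5: v0=A3 v1=C4 v2=C5 downbeat m3
bar 6: v0=E3 v1=C4 v2=G4 downbeat m3
bar 7: v0=F3 v1=F4 v2=C5 downbeat P5
  -> R1 @ bar 1 tick 0 v(0, 2): F3/C5 P5 -> E3/B4 P5 similar
  -> R7 @ bar 1 tick 0 v(1,): F4->G3 leap 10st
  -> R1 @ bar 5 tick 0 v(1, 2): B3/B4 P8 -> C4/C5 P8 similar
  -> R1 @ bar 7 tick 0 v(1, 2): C4/G4 P5 -> F4/C5 P5 similar
  -> R2 @ bar 7 tick 0 v(0, 1): E3/C4 m6 -> F3/F4 P8 similar
  -> R2 @ bar 7 tick 0 v(0, 2): E3/G4 m3 -> F3/C5 P5 similar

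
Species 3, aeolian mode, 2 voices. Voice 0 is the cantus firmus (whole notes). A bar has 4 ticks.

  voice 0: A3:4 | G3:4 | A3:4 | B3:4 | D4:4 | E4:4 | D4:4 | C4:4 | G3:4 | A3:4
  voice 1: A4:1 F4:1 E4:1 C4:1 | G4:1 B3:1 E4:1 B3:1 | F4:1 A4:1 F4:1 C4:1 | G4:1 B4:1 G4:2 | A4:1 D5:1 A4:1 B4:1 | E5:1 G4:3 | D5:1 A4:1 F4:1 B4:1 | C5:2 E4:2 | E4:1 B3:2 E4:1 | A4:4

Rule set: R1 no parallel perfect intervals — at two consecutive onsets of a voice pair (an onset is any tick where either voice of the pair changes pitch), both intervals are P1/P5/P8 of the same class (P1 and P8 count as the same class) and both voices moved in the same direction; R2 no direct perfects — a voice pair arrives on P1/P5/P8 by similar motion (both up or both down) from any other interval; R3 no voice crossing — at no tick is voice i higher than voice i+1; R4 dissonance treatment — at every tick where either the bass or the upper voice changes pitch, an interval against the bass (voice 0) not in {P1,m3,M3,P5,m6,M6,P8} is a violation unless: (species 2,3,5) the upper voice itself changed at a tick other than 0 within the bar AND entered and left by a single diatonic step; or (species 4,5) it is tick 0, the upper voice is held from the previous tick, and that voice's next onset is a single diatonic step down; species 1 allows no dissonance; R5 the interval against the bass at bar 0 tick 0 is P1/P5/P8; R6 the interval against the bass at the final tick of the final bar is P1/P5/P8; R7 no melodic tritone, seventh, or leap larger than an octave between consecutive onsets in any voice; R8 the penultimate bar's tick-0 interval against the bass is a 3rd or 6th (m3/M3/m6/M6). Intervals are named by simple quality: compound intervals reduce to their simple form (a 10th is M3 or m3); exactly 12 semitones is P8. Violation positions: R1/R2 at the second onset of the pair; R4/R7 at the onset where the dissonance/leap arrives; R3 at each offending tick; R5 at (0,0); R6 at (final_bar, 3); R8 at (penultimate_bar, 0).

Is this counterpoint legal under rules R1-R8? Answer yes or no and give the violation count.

No (5 violations)

bar 0: v0=A3 v1=A4 (P8)
bar 1: v0=G3 v1=G4 (P8)
bar 2: v0=A3 v1=F4 (m6)
bar 3: v0=B3 v1=G4 (m6)
bar 4: v0=D4 v1=A4 (P5)
bar 5: v0=E4 v1=E5 (P8)
bar 6: v0=D4 v1=D5 (P8)
bar 7: v0=C4 v1=C5 (P8)
bar 8: v0=G3 v1=E4 (M6)
bar 9: v0=A3 v1=A4 (P8)
  R7 @ bar2.0: B3->F4 leap 6st
  R2 @ bar4.0: B3/G4 m6 -> D4/A4 P5 similar
  R2 @ bar5.0: D4/B4 M6 -> E4/E5 P8 similar
  R7 @ bar6.3: F4->B4 leap 6st
  R2 @ bar9.0: G3/E4 M6 -> A3/A4 P8 similar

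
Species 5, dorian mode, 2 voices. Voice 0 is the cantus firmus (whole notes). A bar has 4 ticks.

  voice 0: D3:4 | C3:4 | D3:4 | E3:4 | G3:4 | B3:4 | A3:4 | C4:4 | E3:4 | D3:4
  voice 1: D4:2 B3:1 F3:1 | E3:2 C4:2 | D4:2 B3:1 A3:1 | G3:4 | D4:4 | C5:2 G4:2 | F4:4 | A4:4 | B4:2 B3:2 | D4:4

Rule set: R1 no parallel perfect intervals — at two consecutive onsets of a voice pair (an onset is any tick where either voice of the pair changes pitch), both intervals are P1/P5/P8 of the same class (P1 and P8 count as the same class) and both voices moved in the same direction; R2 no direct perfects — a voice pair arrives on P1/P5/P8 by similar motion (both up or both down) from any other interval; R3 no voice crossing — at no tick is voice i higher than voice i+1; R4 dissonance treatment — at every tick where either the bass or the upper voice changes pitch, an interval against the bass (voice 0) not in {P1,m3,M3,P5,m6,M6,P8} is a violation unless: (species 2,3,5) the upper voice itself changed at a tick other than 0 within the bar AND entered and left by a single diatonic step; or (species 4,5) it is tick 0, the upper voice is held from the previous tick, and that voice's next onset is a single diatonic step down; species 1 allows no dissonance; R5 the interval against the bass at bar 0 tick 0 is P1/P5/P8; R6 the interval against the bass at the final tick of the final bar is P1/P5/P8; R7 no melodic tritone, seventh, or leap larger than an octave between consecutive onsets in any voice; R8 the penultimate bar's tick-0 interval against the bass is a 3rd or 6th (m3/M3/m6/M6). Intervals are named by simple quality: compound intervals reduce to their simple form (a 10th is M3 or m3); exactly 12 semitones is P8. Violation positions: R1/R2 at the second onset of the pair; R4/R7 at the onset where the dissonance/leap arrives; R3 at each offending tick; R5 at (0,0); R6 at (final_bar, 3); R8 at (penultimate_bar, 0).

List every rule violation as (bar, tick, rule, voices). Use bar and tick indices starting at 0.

(0, 3, R7, (1,))
(2, 0, R1, (0, 1))
(4, 0, R2, (0, 1))
(5, 0, R4, (0, 1))
(5, 0, R7, (1,))
(8, 0, R8, (0, 1))

bar 0: v0=D3 v1=D4 downbeat P8
bar 1: v0=C3 v1=E3 downbeat M3
bar 2: v0=D3 v1=D4 downbeat P8
bar 3: v0=E3 v1=G3 downbeat m3
bar 4: v0=G3 v1=D4 downbeat P5
bar 5: v0=B3 v1=C5 downbeat m2
bar 6: v0=A3 v1=F4 downbeat m6
bar 7: v0=C4 v1=A4 downbeat M6
bar 8: v0=E3 v1=B4 downbeat P5
bar 9: v0=D3 v1=D4 downbeat P8
  -> R7 @ bar 0 tick 3 v(1,): B3->F3 leap 6st
  -> R1 @ bar 2 tick 0 v(0, 1): C3/C4 P8 -> D3/D4 P8 similar
  -> R2 @ bar 4 tick 0 v(0, 1): E3/G3 m3 -> G3/D4 P5 similar
  -> R4 @ bar 5 tick 0 v(0, 1): B3/C5 m2 untreated
  -> R7 @ bar 5 tick 0 v(1,): D4->C5 leap 10st
  -> R8 @ bar 8 tick 0 v(0, 1): penult P5 not 3rd/6th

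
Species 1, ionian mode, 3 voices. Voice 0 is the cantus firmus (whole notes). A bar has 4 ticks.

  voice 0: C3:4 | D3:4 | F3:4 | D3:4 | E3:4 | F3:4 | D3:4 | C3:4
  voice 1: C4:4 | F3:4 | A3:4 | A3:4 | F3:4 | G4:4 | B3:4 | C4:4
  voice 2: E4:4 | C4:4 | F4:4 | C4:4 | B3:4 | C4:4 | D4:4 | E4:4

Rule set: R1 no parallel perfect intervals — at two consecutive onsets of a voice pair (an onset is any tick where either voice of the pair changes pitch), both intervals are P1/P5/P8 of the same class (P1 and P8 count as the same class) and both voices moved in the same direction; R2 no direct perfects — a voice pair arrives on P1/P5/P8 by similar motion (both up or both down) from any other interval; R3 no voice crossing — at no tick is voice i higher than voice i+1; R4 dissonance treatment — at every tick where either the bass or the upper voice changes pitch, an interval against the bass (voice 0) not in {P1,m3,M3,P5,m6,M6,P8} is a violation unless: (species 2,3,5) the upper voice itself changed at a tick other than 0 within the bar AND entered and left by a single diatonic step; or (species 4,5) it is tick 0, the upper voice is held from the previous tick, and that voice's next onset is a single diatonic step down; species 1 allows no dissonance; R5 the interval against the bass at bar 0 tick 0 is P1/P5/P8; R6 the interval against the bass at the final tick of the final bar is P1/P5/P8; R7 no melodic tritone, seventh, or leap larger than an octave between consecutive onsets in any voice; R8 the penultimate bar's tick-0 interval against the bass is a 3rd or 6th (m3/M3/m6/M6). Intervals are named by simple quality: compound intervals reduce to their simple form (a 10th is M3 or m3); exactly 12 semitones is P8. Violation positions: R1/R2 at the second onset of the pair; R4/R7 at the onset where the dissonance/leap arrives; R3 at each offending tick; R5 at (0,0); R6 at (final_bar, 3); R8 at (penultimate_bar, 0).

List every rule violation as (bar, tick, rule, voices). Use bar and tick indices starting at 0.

bar 0: v0=C3 v1=C4 v2=E4 downbeat M3
bar 1: v0=D3 v1=F3 v2=C4 downbeat m7
bar 2: v0=F3 v1=A3 v2=F4 downbeat P8
bar 3: v0=D3 v1=A3 v2=C4 downbeat m7
bar 4: v0=E3 v1=F3 v2=B3 downbeat P5
bar 5: v0=F3 v1=G4 v2=C4 downbeat P5
bar 6: v0=D3 v1=B3 v2=D4 downbeat P8
bar 7: v0=C3 v1=C4 v2=E4 downbeat M3
  -> R5 @ bar 0 tick 0 v(0, 2): opens on M3
  -> R2 @ bar 1 tick 0 v(1, 2): C4/E4 M3 -> F3/C4 P5 similar
  -> R4 @ bar 1 tick 0 v(0, 2): D3/C4 m7 untreated
  -> R2 @ bar 2 tick 0 v(0, 2): D3/C4 m7 -> F3/F4 P8 similar
  -> R4 @ bar 3 tick 0 v(0, 2): D3/C4 m7 untreated
  -> R4 @ bar 4 tick 0 v(0, 1): E3/F3 m2 untreated
  -> R1 @ bar 5 tick 0 v(0, 2): E3/B3 P5 -> F3/C4 P5 similar
  -> R2 @ bar 5 tick 0 v(1, 2): F3/B3 TT -> G4/C4 P5 similar
  -> R3 @ bar 5 tick 0 v(1, 2): G4 above C4
  -> R4 @ bar 5 tick 0 v(0, 1): F3/G4 M2 untreated
  -> R7 @ bar 5 tick 0 v(1,): F3->G4 leap 14st
  -> R3 @ bar 5 tick 1 v(1, 2): G4 above C4
  -> R3 @ bar 5 tick 2 v(1, 2): G4 above C4
  -> R3 @ bar 5 tick 3 v(1, 2): G4 above C4
  -> R8 @ bar 6 tick 0 v(0, 2): penult P8 not 3rd/6th
  -> R6 @ bar 7 tick 3 v(0, 2): closes on M3

(0, 0, R5, (0, 2))
(1, 0, R2, (1, 2))
(1, 0, R4, (0, 2))
(2, 0, R2, (0, 2))
(3, 0, R4, (0, 2))
(4, 0, R4, (0, 1))
(5, 0, R1, (0, 2))
(5, 0, R2, (1, 2))
(5, 0, R3, (1, 2))
(5, 0, R4, (0, 1))
(5, 0, R7, (1,))
(5, 1, R3, (1, 2))
(5, 2, R3, (1, 2))
(5, 3, R3, (1, 2))
(6, 0, R8, (0, 2))
(7, 3, R6, (0, 2))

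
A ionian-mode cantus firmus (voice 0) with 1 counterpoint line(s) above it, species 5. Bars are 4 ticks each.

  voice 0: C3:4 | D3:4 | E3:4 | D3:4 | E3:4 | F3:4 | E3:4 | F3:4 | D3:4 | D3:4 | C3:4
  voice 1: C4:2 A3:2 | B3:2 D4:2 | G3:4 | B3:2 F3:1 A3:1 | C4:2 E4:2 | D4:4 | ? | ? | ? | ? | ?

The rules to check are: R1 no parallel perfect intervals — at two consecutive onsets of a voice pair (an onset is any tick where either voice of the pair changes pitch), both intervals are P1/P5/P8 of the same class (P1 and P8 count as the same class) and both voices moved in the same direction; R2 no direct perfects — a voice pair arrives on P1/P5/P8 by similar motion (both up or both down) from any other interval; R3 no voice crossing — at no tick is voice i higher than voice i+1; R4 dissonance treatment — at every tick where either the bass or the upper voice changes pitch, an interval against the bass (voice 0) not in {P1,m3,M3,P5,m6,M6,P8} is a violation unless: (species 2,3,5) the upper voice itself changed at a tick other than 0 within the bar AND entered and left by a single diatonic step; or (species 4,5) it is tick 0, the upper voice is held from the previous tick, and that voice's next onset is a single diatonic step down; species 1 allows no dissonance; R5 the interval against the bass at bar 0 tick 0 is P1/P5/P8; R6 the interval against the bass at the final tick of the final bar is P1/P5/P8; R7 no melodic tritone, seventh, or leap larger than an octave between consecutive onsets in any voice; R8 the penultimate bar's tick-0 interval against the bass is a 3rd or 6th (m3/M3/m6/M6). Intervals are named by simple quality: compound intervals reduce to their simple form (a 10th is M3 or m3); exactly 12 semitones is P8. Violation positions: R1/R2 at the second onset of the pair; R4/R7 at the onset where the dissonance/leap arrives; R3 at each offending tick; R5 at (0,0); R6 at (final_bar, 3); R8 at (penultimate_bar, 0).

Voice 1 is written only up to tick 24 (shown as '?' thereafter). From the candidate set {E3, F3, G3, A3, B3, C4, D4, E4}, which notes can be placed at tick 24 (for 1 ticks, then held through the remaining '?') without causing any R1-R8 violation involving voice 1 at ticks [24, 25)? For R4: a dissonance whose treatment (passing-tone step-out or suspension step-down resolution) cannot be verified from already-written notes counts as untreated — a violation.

{C4, E4, G3}

E3: violates R2,R7
F3: violates R4
G3: legal
A3: violates R4
B3: violates R2
C4: legal
D4: violates R4
E4: legal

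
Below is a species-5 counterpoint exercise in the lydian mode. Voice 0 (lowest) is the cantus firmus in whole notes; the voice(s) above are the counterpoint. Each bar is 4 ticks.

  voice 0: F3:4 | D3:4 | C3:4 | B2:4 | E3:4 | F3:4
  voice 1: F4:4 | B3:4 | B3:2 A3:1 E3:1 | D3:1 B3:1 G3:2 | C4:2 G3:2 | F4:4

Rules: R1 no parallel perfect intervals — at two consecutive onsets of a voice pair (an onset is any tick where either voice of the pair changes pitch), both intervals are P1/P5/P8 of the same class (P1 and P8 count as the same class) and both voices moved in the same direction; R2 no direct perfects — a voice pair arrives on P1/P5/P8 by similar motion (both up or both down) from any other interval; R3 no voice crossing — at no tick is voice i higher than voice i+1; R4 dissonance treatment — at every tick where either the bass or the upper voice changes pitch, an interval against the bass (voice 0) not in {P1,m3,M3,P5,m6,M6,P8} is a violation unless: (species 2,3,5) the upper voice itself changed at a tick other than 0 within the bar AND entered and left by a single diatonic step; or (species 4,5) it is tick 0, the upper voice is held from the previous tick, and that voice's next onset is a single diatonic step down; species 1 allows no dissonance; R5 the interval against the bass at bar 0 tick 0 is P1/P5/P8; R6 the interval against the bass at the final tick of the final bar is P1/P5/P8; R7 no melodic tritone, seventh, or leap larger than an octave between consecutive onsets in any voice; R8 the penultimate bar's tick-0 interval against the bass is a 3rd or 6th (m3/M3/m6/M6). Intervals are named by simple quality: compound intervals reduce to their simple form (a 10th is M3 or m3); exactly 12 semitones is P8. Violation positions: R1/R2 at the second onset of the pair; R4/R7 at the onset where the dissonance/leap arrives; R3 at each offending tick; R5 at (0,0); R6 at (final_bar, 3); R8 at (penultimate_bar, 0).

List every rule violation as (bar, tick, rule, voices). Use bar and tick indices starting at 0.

(1, 0, R7, (1,))
(5, 0, R2, (0, 1))
(5, 0, R7, (1,))

bar 0: v0=F3 v1=F4 downbeat P8
bar 1: v0=D3 v1=B3 downbeat M6
bar 2: v0=C3 v1=B3 downbeat M7
bar 3: v0=B2 v1=D3 downbeat m3
bar 4: v0=E3 v1=C4 downbeat m6
bar 5: v0=F3 v1=F4 downbeat P8
  -> R7 @ bar 1 tick 0 v(1,): F4->B3 leap 6st
  -> R2 @ bar 5 tick 0 v(0, 1): E3/G3 m3 -> F3/F4 P8 similar
  -> R7 @ bar 5 tick 0 v(1,): G3->F4 leap 10st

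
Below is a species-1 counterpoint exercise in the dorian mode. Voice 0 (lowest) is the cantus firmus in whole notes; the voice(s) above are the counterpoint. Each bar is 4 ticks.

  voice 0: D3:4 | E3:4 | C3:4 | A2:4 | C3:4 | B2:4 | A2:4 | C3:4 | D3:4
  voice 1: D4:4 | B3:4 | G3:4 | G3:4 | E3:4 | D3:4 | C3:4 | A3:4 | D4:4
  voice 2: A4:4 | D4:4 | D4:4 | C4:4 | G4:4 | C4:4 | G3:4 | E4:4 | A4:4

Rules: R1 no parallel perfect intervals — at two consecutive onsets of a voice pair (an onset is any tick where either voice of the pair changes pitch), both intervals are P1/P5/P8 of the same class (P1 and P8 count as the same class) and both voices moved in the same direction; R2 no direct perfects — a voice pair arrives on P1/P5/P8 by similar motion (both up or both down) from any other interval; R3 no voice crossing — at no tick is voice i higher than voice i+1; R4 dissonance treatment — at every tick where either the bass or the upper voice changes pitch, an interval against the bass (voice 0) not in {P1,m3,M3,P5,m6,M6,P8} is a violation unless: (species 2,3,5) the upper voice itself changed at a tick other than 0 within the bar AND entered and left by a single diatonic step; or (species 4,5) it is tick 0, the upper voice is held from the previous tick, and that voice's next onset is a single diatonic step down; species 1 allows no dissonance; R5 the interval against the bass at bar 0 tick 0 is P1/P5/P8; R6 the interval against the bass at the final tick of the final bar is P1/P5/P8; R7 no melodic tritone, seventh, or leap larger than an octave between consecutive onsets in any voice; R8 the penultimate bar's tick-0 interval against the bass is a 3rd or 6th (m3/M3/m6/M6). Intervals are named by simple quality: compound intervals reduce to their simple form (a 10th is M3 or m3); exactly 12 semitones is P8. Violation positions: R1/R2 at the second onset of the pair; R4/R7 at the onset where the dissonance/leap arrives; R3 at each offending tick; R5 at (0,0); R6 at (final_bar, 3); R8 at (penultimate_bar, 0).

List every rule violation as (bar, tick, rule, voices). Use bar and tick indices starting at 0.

bar 0: v0=D3 v1=D4 v2=A4 downbeat P5
bar 1: v0=E3 v1=B3 v2=D4 downbeat m7
bar 2: v0=C3 v1=G3 v2=D4 downbeat M2
bar 3: v0=A2 v1=G3 v2=C4 downbeat m3
bar 4: v0=C3 v1=E3 v2=G4 downbeat P5
bar 5: v0=B2 v1=D3 v2=C4 downbeat m2
bar 6: v0=A2 v1=C3 v2=G3 downbeat m7
bar 7: v0=C3 v1=A3 v2=E4 downbeat M3
bar 8: v0=D3 v1=D4 v2=A4 downbeat P5
  -> R4 @ bar 1 tick 0 v(0, 2): E3/D4 m7 untreated
  -> R1 @ bar 2 tick 0 v(0, 1): E3/B3 P5 -> C3/G3 P5 similar
  -> R4 @ bar 2 tick 0 v(0, 2): C3/D4 M2 untreated
  -> R4 @ bar 3 tick 0 v(0, 1): A2/G3 m7 untreated
  -> R2 @ bar 4 tick 0 v(0, 2): A2/C4 m3 -> C3/G4 P5 similar
  -> R4 @ bar 5 tick 0 v(0, 2): B2/C4 m2 untreated
  -> R2 @ bar 6 tick 0 v(1, 2): D3/C4 m7 -> C3/G3 P5 similar
  -> R4 @ bar 6 tick 0 v(0, 2): A2/G3 m7 untreated
  -> R1 @ bar 7 tick 0 v(1, 2): C3/G3 P5 -> A3/E4 P5 similar
  -> R1 @ bar 8 tick 0 v(1, 2): A3/E4 P5 -> D4/A4 P5 similar
  -> R2 @ bar 8 tick 0 v(0, 1): C3/A3 M6 -> D3/D4 P8 similar
  -> R2 @ bar 8 tick 0 v(0, 2): C3/E4 M3 -> D3/A4 P5 similar

(1, 0, R4, (0, 2))
(2, 0, R1, (0, 1))
(2, 0, R4, (0, 2))
(3, 0, R4, (0, 1))
(4, 0, R2, (0, 2))
(5, 0, R4, (0, 2))
(6, 0, R2, (1, 2))
(6, 0, R4, (0, 2))
(7, 0, R1, (1, 2))
(8, 0, R1, (1, 2))
(8, 0, R2, (0, 1))
(8, 0, R2, (0, 2))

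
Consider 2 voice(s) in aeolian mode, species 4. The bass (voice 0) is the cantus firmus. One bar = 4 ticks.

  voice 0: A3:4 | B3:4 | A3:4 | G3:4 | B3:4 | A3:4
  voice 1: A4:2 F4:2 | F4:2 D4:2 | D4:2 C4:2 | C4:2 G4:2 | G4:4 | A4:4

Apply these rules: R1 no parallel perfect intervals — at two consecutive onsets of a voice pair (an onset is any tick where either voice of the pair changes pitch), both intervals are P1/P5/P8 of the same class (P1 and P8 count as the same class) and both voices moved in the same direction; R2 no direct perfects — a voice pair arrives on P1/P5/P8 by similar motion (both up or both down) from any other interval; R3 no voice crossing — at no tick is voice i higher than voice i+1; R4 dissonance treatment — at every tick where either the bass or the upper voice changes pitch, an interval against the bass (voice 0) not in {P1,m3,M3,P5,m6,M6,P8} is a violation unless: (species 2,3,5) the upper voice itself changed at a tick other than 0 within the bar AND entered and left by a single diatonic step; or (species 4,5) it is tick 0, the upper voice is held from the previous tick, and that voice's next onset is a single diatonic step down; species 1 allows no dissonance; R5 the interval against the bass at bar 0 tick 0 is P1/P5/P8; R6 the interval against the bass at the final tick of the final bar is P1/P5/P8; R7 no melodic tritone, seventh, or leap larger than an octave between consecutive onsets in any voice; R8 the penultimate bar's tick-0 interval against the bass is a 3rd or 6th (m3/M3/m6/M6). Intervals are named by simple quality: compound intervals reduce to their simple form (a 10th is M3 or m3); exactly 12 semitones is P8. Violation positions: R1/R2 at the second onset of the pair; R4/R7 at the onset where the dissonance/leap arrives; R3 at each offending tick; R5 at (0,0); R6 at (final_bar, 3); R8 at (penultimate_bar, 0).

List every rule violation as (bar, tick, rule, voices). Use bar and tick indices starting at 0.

bar 0: v0=A3 v1=A4 downbeat P8
bar 1: v0=B3 v1=F4 downbeat TT
bar 2: v0=A3 v1=D4 downbeat P4
bar 3: v0=G3 v1=C4 downbeat P4
bar 4: v0=B3 v1=G4 downbeat m6
bar 5: v0=A3 v1=A4 downbeat P8
  -> R4 @ bar 1 tick 0 v(0, 1): B3/F4 TT untreated
  -> R4 @ bar 3 tick 0 v(0, 1): G3/C4 P4 untreated

(1, 0, R4, (0, 1))
(3, 0, R4, (0, 1))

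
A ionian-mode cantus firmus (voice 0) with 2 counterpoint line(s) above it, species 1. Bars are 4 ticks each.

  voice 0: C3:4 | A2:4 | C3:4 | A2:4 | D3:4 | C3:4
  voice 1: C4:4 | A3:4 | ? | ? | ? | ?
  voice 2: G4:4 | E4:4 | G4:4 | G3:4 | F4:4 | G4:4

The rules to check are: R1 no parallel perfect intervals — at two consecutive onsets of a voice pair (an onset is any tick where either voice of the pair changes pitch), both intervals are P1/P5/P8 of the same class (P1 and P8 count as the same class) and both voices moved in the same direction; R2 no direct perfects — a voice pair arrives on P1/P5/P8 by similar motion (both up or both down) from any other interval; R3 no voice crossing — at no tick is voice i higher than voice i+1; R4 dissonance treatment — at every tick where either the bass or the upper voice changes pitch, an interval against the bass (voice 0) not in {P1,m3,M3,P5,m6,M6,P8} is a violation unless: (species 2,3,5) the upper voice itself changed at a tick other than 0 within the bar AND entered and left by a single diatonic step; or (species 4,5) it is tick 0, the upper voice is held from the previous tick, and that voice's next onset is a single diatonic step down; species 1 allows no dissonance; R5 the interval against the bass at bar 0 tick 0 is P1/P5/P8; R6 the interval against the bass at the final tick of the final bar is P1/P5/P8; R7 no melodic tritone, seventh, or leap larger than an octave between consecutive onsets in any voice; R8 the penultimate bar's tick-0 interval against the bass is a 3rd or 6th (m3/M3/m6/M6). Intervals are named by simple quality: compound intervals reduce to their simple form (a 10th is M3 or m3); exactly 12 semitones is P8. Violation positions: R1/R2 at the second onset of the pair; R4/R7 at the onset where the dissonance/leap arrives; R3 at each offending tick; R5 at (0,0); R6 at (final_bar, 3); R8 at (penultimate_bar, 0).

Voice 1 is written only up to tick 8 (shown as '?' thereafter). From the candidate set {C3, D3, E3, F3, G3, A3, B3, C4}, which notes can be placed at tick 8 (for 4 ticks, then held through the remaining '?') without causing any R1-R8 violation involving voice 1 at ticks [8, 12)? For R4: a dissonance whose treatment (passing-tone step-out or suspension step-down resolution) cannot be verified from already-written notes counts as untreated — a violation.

C3: legal
D3: violates R4
E3: legal
F3: violates R4
G3: legal
A3: legal
B3: violates R4
C4: violates R1

{A3, C3, E3, G3}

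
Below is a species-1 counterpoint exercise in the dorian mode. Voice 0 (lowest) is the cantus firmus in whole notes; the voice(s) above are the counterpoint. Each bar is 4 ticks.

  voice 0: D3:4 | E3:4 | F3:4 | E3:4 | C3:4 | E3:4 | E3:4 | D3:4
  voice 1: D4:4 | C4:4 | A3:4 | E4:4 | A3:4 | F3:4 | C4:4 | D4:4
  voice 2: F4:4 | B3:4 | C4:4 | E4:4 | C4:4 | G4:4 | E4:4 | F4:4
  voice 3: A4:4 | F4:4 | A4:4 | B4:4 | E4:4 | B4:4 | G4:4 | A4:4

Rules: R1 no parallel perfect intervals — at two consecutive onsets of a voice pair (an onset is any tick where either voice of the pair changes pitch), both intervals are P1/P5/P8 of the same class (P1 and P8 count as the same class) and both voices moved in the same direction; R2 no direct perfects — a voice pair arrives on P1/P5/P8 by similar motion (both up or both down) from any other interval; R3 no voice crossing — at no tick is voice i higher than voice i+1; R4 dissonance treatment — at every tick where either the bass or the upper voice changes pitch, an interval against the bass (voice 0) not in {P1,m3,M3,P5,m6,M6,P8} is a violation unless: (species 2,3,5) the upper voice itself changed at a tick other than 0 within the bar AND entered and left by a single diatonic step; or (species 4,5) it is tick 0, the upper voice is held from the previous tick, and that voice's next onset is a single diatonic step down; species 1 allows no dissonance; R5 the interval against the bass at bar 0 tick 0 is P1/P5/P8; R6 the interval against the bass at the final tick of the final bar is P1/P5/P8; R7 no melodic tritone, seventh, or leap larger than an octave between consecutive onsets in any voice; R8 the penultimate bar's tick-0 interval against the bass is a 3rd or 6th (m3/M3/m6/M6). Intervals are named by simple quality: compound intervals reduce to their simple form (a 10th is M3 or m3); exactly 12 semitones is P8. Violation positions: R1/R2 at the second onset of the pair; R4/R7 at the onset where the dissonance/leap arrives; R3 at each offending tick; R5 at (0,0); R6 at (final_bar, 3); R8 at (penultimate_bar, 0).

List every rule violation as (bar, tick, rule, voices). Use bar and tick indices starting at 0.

(0, 0, R5, (0, 2))
(1, 0, R3, (1, 2))
(1, 0, R4, (0, 3))
(1, 0, R7, (2,))
(1, 1, R3, (1, 2))
(1, 2, R3, (1, 2))
(1, 3, R3, (1, 2))
(2, 0, R1, (0, 2))
(3, 0, R2, (1, 2))
(3, 0, R2, (1, 3))
(3, 0, R2, (2, 3))
(4, 0, R1, (0, 2))
(4, 0, R1, (1, 3))
(5, 0, R2, (0, 3))
(5, 0, R4, (0, 1))
(6, 0, R8, (0, 2))
(7, 0, R1, (1, 3))
(7, 3, R6, (0, 2))

bar 0: v0=D3 v1=D4 v2=F4 v3=A4 downbeat P5
bar 1: v0=E3 v1=C4 v2=B3 v3=F4 downbeat m2
bar 2: v0=F3 v1=A3 v2=C4 v3=A4 downbeat M3
bar 3: v0=E3 v1=E4 v2=E4 v3=B4 downbeat P5
bar 4: v0=C3 v1=A3 v2=C4 v3=E4 downbeat M3
bar 5: v0=E3 v1=F3 v2=G4 v3=B4 downbeat P5
bar 6: v0=E3 v1=C4 v2=E4 v3=G4 downbeat m3
bar 7: v0=D3 v1=D4 v2=F4 v3=A4 downbeat P5
  -> R5 @ bar 0 tick 0 v(0, 2): opens on m3
  -> R3 @ bar 1 tick 0 v(1, 2): C4 above B3
  -> R4 @ bar 1 tick 0 v(0, 3): E3/F4 m2 untreated
  -> R7 @ bar 1 tick 0 v(2,): F4->B3 leap 6st
  -> R3 @ bar 1 tick 1 v(1, 2): C4 above B3
  -> R3 @ bar 1 tick 2 v(1, 2): C4 above B3
  -> R3 @ bar 1 tick 3 v(1, 2): C4 above B3
  -> R1 @ bar 2 tick 0 v(0, 2): E3/B3 P5 -> F3/C4 P5 similar
  -> R2 @ bar 3 tick 0 v(1, 2): A3/C4 m3 -> E4/E4 P1 similar
  -> R2 @ bar 3 tick 0 v(1, 3): A3/A4 P8 -> E4/B4 P5 similar
  -> R2 @ bar 3 tick 0 v(2, 3): C4/A4 M6 -> E4/B4 P5 similar
  -> R1 @ bar 4 tick 0 v(0, 2): E3/E4 P8 -> C3/C4 P8 similar
  -> R1 @ bar 4 tick 0 v(1, 3): E4/B4 P5 -> A3/E4 P5 similar
  -> R2 @ bar 5 tick 0 v(0, 3): C3/E4 M3 -> E3/B4 P5 similar
  -> R4 @ bar 5 tick 0 v(0, 1): E3/F3 m2 untreated
  -> R8 @ bar 6 tick 0 v(0, 2): penult P8 not 3rd/6th
  -> R1 @ bar 7 tick 0 v(1, 3): C4/G4 P5 -> D4/A4 P5 similar
  -> R6 @ bar 7 tick 3 v(0, 2): closes on m3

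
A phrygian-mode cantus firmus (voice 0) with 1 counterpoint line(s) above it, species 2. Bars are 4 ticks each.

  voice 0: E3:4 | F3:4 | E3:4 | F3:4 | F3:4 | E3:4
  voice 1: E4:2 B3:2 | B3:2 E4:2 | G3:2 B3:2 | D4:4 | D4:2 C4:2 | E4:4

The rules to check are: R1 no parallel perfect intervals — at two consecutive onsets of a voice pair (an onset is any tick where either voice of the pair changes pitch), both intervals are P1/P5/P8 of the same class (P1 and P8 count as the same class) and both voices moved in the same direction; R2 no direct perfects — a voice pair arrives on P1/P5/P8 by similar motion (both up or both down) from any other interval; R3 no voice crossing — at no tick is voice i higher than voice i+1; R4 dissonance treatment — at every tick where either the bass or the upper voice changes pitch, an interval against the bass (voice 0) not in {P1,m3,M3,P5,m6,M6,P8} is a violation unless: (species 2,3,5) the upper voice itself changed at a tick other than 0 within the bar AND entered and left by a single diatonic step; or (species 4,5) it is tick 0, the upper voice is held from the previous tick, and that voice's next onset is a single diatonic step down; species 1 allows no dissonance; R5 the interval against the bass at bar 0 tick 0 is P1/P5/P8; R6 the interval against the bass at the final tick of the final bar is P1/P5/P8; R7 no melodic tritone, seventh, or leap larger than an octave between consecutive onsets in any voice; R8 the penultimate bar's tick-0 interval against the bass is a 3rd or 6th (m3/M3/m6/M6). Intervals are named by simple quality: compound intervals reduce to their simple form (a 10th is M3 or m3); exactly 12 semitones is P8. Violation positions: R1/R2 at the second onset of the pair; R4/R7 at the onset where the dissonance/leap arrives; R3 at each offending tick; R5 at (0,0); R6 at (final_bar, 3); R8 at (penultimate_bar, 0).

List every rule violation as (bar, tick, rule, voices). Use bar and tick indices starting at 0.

(1, 0, R4, (0, 1))
(1, 2, R4, (0, 1))

bar 0: v0=E3 v1=E4 downbeat P8
bar 1: v0=F3 v1=B3 downbeat TT
bar 2: v0=E3 v1=G3 downbeat m3
bar 3: v0=F3 v1=D4 downbeat M6
bar 4: v0=F3 v1=D4 downbeat M6
bar 5: v0=E3 v1=E4 downbeat P8
  -> R4 @ bar 1 tick 0 v(0, 1): F3/B3 TT untreated
  -> R4 @ bar 1 tick 2 v(0, 1): F3/E4 M7 untreated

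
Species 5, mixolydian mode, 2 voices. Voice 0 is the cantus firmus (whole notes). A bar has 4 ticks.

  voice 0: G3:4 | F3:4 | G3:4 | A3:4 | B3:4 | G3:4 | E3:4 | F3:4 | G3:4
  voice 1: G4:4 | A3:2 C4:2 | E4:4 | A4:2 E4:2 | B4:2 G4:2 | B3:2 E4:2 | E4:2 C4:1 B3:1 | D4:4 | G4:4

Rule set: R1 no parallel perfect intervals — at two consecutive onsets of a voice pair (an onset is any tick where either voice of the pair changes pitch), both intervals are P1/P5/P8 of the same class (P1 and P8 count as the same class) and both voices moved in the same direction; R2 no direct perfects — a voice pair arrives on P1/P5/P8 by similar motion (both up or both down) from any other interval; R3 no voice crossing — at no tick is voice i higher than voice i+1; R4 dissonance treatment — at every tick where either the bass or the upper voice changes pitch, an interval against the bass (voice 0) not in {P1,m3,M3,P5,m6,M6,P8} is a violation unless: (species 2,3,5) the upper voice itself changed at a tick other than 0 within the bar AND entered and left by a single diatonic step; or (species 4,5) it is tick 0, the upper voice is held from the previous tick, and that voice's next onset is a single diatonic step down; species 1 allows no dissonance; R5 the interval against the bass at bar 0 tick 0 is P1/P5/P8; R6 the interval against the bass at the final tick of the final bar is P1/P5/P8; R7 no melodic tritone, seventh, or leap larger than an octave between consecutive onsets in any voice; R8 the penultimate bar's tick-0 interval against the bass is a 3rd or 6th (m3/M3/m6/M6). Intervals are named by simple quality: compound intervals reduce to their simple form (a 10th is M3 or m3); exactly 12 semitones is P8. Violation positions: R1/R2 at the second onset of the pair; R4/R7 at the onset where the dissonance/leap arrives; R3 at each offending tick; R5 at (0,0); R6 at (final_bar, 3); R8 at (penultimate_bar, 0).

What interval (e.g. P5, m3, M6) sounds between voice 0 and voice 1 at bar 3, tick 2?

voice 0=A3 voice 1=E4 -> P5

P5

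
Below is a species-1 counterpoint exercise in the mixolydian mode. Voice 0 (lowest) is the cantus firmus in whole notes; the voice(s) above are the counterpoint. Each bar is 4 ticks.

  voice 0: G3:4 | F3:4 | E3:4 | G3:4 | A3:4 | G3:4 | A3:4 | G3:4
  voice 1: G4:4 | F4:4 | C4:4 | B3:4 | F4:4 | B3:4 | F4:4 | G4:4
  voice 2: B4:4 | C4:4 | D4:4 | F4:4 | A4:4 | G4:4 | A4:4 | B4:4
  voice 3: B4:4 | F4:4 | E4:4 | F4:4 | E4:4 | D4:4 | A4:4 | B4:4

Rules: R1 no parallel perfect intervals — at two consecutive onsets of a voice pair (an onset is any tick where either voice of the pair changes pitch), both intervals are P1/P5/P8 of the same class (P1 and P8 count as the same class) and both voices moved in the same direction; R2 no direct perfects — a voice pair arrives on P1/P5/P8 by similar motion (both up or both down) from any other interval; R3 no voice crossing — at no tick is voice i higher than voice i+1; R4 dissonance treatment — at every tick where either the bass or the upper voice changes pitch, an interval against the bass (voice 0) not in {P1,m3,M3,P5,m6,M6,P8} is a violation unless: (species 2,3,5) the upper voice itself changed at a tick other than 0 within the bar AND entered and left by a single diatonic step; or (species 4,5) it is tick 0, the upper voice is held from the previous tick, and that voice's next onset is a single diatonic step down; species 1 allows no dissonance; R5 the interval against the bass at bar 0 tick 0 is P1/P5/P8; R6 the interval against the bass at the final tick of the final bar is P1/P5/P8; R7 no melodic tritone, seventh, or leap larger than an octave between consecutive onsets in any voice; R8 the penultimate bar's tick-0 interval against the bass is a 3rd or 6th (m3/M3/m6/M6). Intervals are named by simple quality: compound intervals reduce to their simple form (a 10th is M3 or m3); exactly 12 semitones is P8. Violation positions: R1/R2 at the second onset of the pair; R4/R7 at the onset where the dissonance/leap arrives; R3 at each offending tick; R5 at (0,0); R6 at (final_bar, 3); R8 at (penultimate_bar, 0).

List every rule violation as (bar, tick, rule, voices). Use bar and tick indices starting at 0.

(0, 0, R5, (0, 2))
(0, 0, R5, (0, 3))
(1, 0, R1, (0, 1))
(1, 0, R2, (0, 2))
(1, 0, R2, (0, 3))
(1, 0, R2, (1, 3))
(1, 0, R3, (1, 2))
(1, 0, R7, (2,))
(1, 0, R7, (3,))
(1, 1, R3, (1, 2))
(1, 2, R3, (1, 2))
(1, 3, R3, (1, 2))
(2, 0, R1, (0, 3))
(2, 0, R4, (0, 2))
(3, 0, R2, (2, 3))
(3, 0, R4, (0, 2))
(3, 0, R4, (0, 3))
(4, 0, R2, (0, 2))
(4, 0, R3, (2, 3))
(4, 0, R7, (1,))
(4, 1, R3, (2, 3))
(4, 2, R3, (2, 3))
(4, 3, R3, (2, 3))
(5, 0, R1, (0, 2))
(5, 0, R1, (0, 3))
(5, 0, R3, (2, 3))
(5, 0, R7, (1,))
(5, 1, R3, (2, 3))
(5, 2, R3, (2, 3))
(5, 3, R3, (2, 3))
(6, 0, R1, (0, 2))
(6, 0, R2, (0, 3))
(6, 0, R2, (2, 3))
(6, 0, R7, (1,))
(6, 0, R8, (0, 2))
(6, 0, R8, (0, 3))
(7, 0, R1, (2, 3))
(7, 3, R6, (0, 2))
(7, 3, R6, (0, 3))

bar 0: v0=G3 v1=G4 v2=B4 v3=B4 downbeat M3
bar 1: v0=F3 v1=F4 v2=C4 v3=F4 downbeat P8
bar 2: v0=E3 v1=C4 v2=D4 v3=E4 downbeat P8
bar 3: v0=G3 v1=B3 v2=F4 v3=F4 downbeat m7
bar 4: v0=A3 v1=F4 v2=A4 v3=E4 downbeat P5
bar 5: v0=G3 v1=B3 v2=G4 v3=D4 downbeat P5
bar 6: v0=A3 v1=F4 v2=A4 v3=A4 downbeat P8
bar 7: v0=G3 v1=G4 v2=B4 v3=B4 downbeat M3
  -> R5 @ bar 0 tick 0 v(0, 2): opens on M3
  -> R5 @ bar 0 tick 0 v(0, 3): opens on M3
  -> R1 @ bar 1 tick 0 v(0, 1): G3/G4 P8 -> F3/F4 P8 similar
  -> R2 @ bar 1 tick 0 v(0, 2): G3/B4 M3 -> F3/C4 P5 similar
  -> R2 @ bar 1 tick 0 v(0, 3): G3/B4 M3 -> F3/F4 P8 similar
  -> R2 @ bar 1 tick 0 v(1, 3): G4/B4 M3 -> F4/F4 P1 similar
  -> R3 @ bar 1 tick 0 v(1, 2): F4 above C4
  -> R7 @ bar 1 tick 0 v(2,): B4->C4 leap 11st
  -> R7 @ bar 1 tick 0 v(3,): B4->F4 leap 6st
  -> R3 @ bar 1 tick 1 v(1, 2): F4 above C4
  -> R3 @ bar 1 tick 2 v(1, 2): F4 above C4
  -> R3 @ bar 1 tick 3 v(1, 2): F4 above C4
  -> R1 @ bar 2 tick 0 v(0, 3): F3/F4 P8 -> E3/E4 P8 similar
  -> R4 @ bar 2 tick 0 v(0, 2): E3/D4 m7 untreated
  -> R2 @ bar 3 tick 0 v(2, 3): D4/E4 M2 -> F4/F4 P1 similar
  -> R4 @ bar 3 tick 0 v(0, 2): G3/F4 m7 untreated
  -> R4 @ bar 3 tick 0 v(0, 3): G3/F4 m7 untreated
  -> R2 @ bar 4 tick 0 v(0, 2): G3/F4 m7 -> A3/A4 P8 similar
  -> R3 @ bar 4 tick 0 v(2, 3): A4 above E4
  -> R7 @ bar 4 tick 0 v(1,): B3->F4 leap 6st
  -> R3 @ bar 4 tick 1 v(2, 3): A4 above E4
  -> R3 @ bar 4 tick 2 v(2, 3): A4 above E4
  -> R3 @ bar 4 tick 3 v(2, 3): A4 above E4
  -> R1 @ bar 5 tick 0 v(0, 2): A3/A4 P8 -> G3/G4 P8 similar
  -> R1 @ bar 5 tick 0 v(0, 3): A3/E4 P5 -> G3/D4 P5 similar
  -> R3 @ bar 5 tick 0 v(2, 3): G4 above D4
  -> R7 @ bar 5 tick 0 v(1,): F4->B3 leap 6st
  -> R3 @ bar 5 tick 1 v(2, 3): G4 above D4
  -> R3 @ bar 5 tick 2 v(2, 3): G4 above D4
  -> R3 @ bar 5 tick 3 v(2, 3): G4 above D4
  -> R1 @ bar 6 tick 0 v(0, 2): G3/G4 P8 -> A3/A4 P8 similar
  -> R2 @ bar 6 tick 0 v(0, 3): G3/D4 P5 -> A3/A4 P8 similar
  -> R2 @ bar 6 tick 0 v(2, 3): G4/D4 P4 -> A4/A4 P1 similar
  -> R7 @ bar 6 tick 0 v(1,): B3->F4 leap 6st
  -> R8 @ bar 6 tick 0 v(0, 2): penult P8 not 3rd/6th
  -> R8 @ bar 6 tick 0 v(0, 3): penult P8 not 3rd/6th
  -> R1 @ bar 7 tick 0 v(2, 3): A4/A4 P1 -> B4/B4 P1 similar
  -> R6 @ bar 7 tick 3 v(0, 2): closes on M3
  -> R6 @ bar 7 tick 3 v(0, 3): closes on M3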